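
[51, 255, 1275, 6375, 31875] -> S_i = 51*5^i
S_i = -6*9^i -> [-6, -54, -486, -4374, -39366]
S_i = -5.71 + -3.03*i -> [-5.71, -8.74, -11.77, -14.8, -17.83]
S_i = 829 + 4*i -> [829, 833, 837, 841, 845]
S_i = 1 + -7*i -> [1, -6, -13, -20, -27]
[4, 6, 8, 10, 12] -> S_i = 4 + 2*i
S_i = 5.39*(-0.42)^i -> [5.39, -2.26, 0.95, -0.4, 0.17]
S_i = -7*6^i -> [-7, -42, -252, -1512, -9072]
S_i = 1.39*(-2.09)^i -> [1.39, -2.91, 6.07, -12.69, 26.52]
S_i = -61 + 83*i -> [-61, 22, 105, 188, 271]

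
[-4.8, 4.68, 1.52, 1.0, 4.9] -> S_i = Random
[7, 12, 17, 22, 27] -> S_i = 7 + 5*i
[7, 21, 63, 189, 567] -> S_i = 7*3^i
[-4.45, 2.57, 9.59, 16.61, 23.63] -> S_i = -4.45 + 7.02*i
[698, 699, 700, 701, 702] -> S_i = 698 + 1*i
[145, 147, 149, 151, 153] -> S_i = 145 + 2*i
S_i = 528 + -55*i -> [528, 473, 418, 363, 308]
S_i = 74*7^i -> [74, 518, 3626, 25382, 177674]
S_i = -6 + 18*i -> [-6, 12, 30, 48, 66]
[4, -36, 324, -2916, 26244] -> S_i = 4*-9^i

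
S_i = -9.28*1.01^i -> [-9.28, -9.37, -9.47, -9.56, -9.66]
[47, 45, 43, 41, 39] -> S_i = 47 + -2*i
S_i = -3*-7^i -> [-3, 21, -147, 1029, -7203]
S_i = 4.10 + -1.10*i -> [4.1, 3.0, 1.9, 0.8, -0.3]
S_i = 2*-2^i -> [2, -4, 8, -16, 32]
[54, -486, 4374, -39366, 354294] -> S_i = 54*-9^i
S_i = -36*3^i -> [-36, -108, -324, -972, -2916]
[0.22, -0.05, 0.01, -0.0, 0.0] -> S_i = 0.22*(-0.23)^i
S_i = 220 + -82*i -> [220, 138, 56, -26, -108]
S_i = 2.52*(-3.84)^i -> [2.52, -9.68, 37.16, -142.69, 547.93]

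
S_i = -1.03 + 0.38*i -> [-1.03, -0.65, -0.27, 0.11, 0.49]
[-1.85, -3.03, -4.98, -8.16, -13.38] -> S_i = -1.85*1.64^i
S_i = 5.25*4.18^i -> [5.25, 21.94, 91.73, 383.43, 1602.74]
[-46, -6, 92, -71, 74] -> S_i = Random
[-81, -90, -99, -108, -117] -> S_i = -81 + -9*i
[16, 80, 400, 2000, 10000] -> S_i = 16*5^i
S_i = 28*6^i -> [28, 168, 1008, 6048, 36288]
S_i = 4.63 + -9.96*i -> [4.63, -5.33, -15.29, -25.25, -35.21]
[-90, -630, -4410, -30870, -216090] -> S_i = -90*7^i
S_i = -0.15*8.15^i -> [-0.15, -1.22, -9.96, -81.2, -661.79]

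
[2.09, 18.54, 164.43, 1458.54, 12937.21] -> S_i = 2.09*8.87^i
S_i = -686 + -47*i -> [-686, -733, -780, -827, -874]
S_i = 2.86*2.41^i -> [2.86, 6.89, 16.61, 40.03, 96.48]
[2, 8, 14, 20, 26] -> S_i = 2 + 6*i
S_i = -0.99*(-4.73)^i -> [-0.99, 4.68, -22.15, 104.77, -495.54]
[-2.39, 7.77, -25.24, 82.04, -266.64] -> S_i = -2.39*(-3.25)^i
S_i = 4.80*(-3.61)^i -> [4.8, -17.33, 62.55, -225.82, 815.21]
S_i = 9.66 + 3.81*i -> [9.66, 13.47, 17.28, 21.09, 24.9]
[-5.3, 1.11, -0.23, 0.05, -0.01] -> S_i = -5.30*(-0.21)^i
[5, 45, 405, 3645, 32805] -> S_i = 5*9^i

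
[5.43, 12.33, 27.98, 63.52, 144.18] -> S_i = 5.43*2.27^i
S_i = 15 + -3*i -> [15, 12, 9, 6, 3]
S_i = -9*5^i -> [-9, -45, -225, -1125, -5625]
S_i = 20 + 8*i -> [20, 28, 36, 44, 52]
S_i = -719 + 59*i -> [-719, -660, -601, -542, -483]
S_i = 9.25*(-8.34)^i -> [9.25, -77.14, 643.39, -5365.87, 44751.33]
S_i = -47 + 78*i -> [-47, 31, 109, 187, 265]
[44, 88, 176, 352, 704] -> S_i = 44*2^i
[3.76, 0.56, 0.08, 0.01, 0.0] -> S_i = 3.76*0.15^i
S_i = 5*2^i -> [5, 10, 20, 40, 80]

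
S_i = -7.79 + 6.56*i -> [-7.79, -1.23, 5.33, 11.89, 18.45]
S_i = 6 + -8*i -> [6, -2, -10, -18, -26]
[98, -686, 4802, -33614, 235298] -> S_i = 98*-7^i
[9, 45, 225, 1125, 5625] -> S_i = 9*5^i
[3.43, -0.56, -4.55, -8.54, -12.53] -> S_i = 3.43 + -3.99*i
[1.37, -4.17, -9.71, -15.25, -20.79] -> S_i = 1.37 + -5.54*i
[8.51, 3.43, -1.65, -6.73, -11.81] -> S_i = 8.51 + -5.08*i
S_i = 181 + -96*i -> [181, 85, -11, -107, -203]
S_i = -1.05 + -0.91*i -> [-1.05, -1.96, -2.87, -3.78, -4.69]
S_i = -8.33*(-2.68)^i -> [-8.33, 22.32, -59.83, 160.34, -429.72]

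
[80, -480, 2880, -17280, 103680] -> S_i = 80*-6^i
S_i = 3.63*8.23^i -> [3.63, 29.87, 245.87, 2023.51, 16653.52]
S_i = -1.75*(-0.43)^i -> [-1.75, 0.75, -0.32, 0.14, -0.06]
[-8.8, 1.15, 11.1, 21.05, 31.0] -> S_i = -8.80 + 9.95*i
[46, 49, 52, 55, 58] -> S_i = 46 + 3*i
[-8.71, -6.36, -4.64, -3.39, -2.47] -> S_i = -8.71*0.73^i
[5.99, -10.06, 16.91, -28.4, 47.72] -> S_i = 5.99*(-1.68)^i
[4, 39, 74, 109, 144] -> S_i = 4 + 35*i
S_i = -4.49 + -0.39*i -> [-4.49, -4.88, -5.27, -5.66, -6.05]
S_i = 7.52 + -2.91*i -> [7.52, 4.61, 1.7, -1.21, -4.12]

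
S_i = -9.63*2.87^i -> [-9.63, -27.64, -79.32, -227.65, -653.36]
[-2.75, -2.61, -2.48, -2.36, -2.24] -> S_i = -2.75*0.95^i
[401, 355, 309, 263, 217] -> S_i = 401 + -46*i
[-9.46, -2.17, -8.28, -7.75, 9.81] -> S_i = Random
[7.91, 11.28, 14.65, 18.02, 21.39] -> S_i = 7.91 + 3.37*i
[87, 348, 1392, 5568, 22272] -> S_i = 87*4^i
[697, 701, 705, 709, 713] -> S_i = 697 + 4*i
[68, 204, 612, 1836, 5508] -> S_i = 68*3^i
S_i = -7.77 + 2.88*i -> [-7.77, -4.89, -2.01, 0.87, 3.75]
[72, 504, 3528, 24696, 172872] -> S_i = 72*7^i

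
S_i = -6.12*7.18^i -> [-6.12, -43.94, -315.5, -2265.29, -16264.82]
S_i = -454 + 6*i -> [-454, -448, -442, -436, -430]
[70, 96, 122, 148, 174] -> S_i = 70 + 26*i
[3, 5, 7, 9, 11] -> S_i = 3 + 2*i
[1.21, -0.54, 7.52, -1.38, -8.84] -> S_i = Random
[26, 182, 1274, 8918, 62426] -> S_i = 26*7^i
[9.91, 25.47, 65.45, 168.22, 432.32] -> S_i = 9.91*2.57^i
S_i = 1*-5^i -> [1, -5, 25, -125, 625]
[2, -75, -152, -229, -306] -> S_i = 2 + -77*i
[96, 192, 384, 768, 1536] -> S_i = 96*2^i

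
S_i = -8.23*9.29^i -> [-8.23, -76.46, -710.28, -6598.53, -61300.31]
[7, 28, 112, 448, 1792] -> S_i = 7*4^i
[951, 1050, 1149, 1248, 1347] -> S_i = 951 + 99*i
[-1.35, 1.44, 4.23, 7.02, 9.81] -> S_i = -1.35 + 2.79*i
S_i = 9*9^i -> [9, 81, 729, 6561, 59049]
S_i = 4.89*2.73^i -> [4.89, 13.35, 36.44, 99.49, 271.62]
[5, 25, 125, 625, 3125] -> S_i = 5*5^i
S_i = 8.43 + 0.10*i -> [8.43, 8.53, 8.63, 8.73, 8.83]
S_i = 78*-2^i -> [78, -156, 312, -624, 1248]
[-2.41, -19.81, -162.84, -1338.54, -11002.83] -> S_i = -2.41*8.22^i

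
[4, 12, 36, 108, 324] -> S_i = 4*3^i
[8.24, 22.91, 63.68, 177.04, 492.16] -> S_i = 8.24*2.78^i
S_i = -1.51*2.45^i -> [-1.51, -3.7, -9.06, -22.21, -54.41]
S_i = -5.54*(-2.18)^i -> [-5.54, 12.08, -26.33, 57.4, -125.12]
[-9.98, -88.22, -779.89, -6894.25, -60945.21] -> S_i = -9.98*8.84^i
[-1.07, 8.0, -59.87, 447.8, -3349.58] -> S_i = -1.07*(-7.48)^i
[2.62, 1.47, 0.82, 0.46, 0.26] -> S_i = 2.62*0.56^i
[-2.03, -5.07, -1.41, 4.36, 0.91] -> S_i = Random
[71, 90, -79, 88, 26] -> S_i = Random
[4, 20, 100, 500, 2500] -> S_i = 4*5^i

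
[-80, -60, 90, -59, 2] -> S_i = Random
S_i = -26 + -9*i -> [-26, -35, -44, -53, -62]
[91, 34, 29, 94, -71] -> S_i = Random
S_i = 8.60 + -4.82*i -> [8.6, 3.78, -1.04, -5.86, -10.68]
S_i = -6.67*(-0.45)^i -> [-6.67, 3.0, -1.35, 0.61, -0.27]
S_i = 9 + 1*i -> [9, 10, 11, 12, 13]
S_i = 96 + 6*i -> [96, 102, 108, 114, 120]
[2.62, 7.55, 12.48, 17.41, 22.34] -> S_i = 2.62 + 4.93*i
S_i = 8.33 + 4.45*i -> [8.33, 12.78, 17.23, 21.68, 26.13]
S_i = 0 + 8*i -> [0, 8, 16, 24, 32]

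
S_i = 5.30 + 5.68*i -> [5.3, 10.98, 16.66, 22.34, 28.02]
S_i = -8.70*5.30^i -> [-8.7, -46.11, -244.38, -1295.23, -6864.72]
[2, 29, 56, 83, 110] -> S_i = 2 + 27*i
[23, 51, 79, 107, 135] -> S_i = 23 + 28*i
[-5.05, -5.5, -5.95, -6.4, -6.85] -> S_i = -5.05 + -0.45*i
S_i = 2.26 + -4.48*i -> [2.26, -2.22, -6.7, -11.18, -15.66]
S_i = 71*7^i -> [71, 497, 3479, 24353, 170471]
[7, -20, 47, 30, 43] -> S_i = Random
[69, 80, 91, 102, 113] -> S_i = 69 + 11*i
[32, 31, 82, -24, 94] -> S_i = Random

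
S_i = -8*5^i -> [-8, -40, -200, -1000, -5000]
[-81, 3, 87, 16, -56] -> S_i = Random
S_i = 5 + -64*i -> [5, -59, -123, -187, -251]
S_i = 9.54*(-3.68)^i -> [9.54, -35.11, 129.19, -475.44, 1749.6]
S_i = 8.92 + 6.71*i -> [8.92, 15.63, 22.34, 29.05, 35.76]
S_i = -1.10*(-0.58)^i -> [-1.1, 0.64, -0.37, 0.21, -0.12]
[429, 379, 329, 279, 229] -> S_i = 429 + -50*i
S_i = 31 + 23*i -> [31, 54, 77, 100, 123]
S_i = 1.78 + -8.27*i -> [1.78, -6.49, -14.76, -23.03, -31.3]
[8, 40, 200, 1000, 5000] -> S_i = 8*5^i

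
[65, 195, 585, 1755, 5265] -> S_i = 65*3^i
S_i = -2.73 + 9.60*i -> [-2.73, 6.87, 16.47, 26.07, 35.67]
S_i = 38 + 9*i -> [38, 47, 56, 65, 74]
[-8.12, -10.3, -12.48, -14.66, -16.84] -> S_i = -8.12 + -2.18*i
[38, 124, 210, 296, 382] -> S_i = 38 + 86*i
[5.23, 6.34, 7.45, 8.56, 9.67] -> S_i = 5.23 + 1.11*i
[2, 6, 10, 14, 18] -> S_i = 2 + 4*i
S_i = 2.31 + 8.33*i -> [2.31, 10.64, 18.97, 27.3, 35.63]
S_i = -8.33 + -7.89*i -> [-8.33, -16.22, -24.11, -32.0, -39.89]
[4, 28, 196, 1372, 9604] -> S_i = 4*7^i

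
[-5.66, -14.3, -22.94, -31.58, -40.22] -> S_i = -5.66 + -8.64*i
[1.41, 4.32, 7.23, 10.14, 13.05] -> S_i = 1.41 + 2.91*i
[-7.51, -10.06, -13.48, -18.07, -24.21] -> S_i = -7.51*1.34^i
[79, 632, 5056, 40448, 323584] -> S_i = 79*8^i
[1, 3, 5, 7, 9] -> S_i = 1 + 2*i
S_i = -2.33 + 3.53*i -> [-2.33, 1.2, 4.73, 8.26, 11.79]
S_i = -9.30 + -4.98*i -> [-9.3, -14.28, -19.26, -24.24, -29.22]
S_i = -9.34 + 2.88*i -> [-9.34, -6.46, -3.58, -0.7, 2.18]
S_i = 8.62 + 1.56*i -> [8.62, 10.18, 11.74, 13.3, 14.86]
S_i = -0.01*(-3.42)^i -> [-0.01, 0.03, -0.12, 0.4, -1.37]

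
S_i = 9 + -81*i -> [9, -72, -153, -234, -315]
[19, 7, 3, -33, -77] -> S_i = Random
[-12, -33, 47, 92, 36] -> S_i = Random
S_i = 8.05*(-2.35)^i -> [8.05, -18.92, 44.46, -104.47, 245.51]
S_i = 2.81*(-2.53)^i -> [2.81, -7.11, 17.99, -45.51, 115.13]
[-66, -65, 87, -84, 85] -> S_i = Random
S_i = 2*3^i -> [2, 6, 18, 54, 162]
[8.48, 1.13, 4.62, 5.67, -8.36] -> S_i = Random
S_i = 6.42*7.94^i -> [6.42, 50.97, 404.74, 3213.63, 25516.26]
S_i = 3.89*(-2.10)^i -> [3.89, -8.17, 17.15, -36.03, 75.65]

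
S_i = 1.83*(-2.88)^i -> [1.83, -5.27, 15.18, -43.71, 125.9]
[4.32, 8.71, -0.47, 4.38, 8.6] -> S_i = Random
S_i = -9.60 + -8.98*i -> [-9.6, -18.58, -27.56, -36.54, -45.52]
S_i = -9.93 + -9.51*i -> [-9.93, -19.44, -28.95, -38.46, -47.97]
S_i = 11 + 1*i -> [11, 12, 13, 14, 15]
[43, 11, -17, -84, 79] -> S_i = Random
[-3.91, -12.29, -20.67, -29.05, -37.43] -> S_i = -3.91 + -8.38*i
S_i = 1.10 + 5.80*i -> [1.1, 6.9, 12.7, 18.5, 24.3]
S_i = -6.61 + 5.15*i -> [-6.61, -1.46, 3.69, 8.84, 13.99]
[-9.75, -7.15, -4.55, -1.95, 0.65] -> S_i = -9.75 + 2.60*i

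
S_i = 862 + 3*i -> [862, 865, 868, 871, 874]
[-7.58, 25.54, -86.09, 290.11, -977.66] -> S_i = -7.58*(-3.37)^i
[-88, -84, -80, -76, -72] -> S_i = -88 + 4*i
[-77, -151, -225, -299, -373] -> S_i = -77 + -74*i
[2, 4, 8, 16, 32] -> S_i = 2*2^i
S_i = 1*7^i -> [1, 7, 49, 343, 2401]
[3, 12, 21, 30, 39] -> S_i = 3 + 9*i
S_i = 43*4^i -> [43, 172, 688, 2752, 11008]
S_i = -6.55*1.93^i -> [-6.55, -12.64, -24.4, -47.09, -90.88]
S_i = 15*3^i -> [15, 45, 135, 405, 1215]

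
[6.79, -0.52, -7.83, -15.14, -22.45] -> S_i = 6.79 + -7.31*i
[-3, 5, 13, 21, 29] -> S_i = -3 + 8*i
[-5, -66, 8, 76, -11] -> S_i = Random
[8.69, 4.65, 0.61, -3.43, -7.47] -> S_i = 8.69 + -4.04*i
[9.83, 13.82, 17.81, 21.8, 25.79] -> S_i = 9.83 + 3.99*i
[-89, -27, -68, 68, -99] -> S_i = Random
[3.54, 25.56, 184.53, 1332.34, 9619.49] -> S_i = 3.54*7.22^i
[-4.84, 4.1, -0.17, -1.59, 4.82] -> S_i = Random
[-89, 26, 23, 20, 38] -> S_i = Random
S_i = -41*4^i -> [-41, -164, -656, -2624, -10496]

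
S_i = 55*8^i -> [55, 440, 3520, 28160, 225280]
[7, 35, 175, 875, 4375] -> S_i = 7*5^i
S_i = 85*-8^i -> [85, -680, 5440, -43520, 348160]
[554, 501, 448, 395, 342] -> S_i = 554 + -53*i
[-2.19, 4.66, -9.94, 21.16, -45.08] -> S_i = -2.19*(-2.13)^i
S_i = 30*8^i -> [30, 240, 1920, 15360, 122880]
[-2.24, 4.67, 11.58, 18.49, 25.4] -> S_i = -2.24 + 6.91*i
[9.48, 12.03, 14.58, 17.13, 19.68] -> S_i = 9.48 + 2.55*i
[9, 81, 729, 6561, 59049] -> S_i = 9*9^i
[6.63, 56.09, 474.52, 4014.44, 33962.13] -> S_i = 6.63*8.46^i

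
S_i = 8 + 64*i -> [8, 72, 136, 200, 264]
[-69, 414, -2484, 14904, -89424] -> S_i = -69*-6^i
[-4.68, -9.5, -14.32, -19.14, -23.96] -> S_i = -4.68 + -4.82*i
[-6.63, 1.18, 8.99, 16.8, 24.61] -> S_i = -6.63 + 7.81*i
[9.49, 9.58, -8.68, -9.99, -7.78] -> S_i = Random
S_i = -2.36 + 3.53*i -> [-2.36, 1.17, 4.7, 8.23, 11.76]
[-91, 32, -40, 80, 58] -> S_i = Random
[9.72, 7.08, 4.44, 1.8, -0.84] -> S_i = 9.72 + -2.64*i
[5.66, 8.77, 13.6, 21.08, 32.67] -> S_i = 5.66*1.55^i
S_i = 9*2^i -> [9, 18, 36, 72, 144]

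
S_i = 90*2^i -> [90, 180, 360, 720, 1440]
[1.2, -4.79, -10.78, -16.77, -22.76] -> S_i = 1.20 + -5.99*i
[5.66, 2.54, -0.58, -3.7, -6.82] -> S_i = 5.66 + -3.12*i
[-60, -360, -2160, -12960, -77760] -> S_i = -60*6^i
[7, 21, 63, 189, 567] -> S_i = 7*3^i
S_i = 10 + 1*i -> [10, 11, 12, 13, 14]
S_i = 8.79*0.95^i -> [8.79, 8.35, 7.93, 7.54, 7.16]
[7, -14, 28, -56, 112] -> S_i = 7*-2^i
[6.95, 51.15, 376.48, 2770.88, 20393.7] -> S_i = 6.95*7.36^i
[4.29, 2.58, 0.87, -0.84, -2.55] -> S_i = 4.29 + -1.71*i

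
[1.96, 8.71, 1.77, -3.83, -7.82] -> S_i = Random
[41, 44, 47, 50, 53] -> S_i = 41 + 3*i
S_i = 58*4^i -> [58, 232, 928, 3712, 14848]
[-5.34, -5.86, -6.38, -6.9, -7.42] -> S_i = -5.34 + -0.52*i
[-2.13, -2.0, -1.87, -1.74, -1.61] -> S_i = -2.13 + 0.13*i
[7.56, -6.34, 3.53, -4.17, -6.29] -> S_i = Random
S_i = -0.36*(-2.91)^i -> [-0.36, 1.05, -3.05, 8.87, -25.82]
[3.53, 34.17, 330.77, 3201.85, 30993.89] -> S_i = 3.53*9.68^i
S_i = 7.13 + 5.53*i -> [7.13, 12.66, 18.19, 23.72, 29.25]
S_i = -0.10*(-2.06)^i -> [-0.1, 0.21, -0.42, 0.87, -1.8]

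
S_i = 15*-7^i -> [15, -105, 735, -5145, 36015]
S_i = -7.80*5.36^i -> [-7.8, -41.81, -224.09, -1201.13, -6438.04]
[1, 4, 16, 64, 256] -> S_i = 1*4^i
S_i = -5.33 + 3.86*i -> [-5.33, -1.47, 2.39, 6.25, 10.11]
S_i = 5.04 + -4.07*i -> [5.04, 0.97, -3.1, -7.17, -11.24]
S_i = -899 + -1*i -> [-899, -900, -901, -902, -903]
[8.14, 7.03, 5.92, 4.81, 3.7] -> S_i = 8.14 + -1.11*i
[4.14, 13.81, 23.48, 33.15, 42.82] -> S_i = 4.14 + 9.67*i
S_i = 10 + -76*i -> [10, -66, -142, -218, -294]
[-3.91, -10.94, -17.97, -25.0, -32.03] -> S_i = -3.91 + -7.03*i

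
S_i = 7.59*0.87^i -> [7.59, 6.6, 5.74, 5.0, 4.35]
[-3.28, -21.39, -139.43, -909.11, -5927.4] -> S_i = -3.28*6.52^i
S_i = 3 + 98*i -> [3, 101, 199, 297, 395]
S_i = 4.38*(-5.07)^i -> [4.38, -22.21, 112.59, -570.82, 2894.05]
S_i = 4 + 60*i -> [4, 64, 124, 184, 244]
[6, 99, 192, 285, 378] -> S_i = 6 + 93*i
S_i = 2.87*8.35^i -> [2.87, 23.96, 200.1, 1670.86, 13951.72]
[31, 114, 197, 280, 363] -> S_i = 31 + 83*i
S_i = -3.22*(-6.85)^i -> [-3.22, 22.06, -151.09, 1034.97, -7089.54]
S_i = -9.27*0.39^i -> [-9.27, -3.62, -1.41, -0.55, -0.21]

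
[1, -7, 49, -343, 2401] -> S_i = 1*-7^i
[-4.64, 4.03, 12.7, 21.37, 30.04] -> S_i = -4.64 + 8.67*i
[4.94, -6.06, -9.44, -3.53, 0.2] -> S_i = Random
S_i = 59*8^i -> [59, 472, 3776, 30208, 241664]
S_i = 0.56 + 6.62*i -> [0.56, 7.18, 13.8, 20.42, 27.04]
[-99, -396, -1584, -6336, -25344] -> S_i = -99*4^i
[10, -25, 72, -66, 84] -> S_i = Random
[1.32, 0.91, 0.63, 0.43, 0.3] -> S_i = 1.32*0.69^i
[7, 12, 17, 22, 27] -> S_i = 7 + 5*i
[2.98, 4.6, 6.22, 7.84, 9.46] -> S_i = 2.98 + 1.62*i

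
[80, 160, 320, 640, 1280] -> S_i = 80*2^i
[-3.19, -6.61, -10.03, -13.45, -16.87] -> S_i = -3.19 + -3.42*i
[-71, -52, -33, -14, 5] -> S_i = -71 + 19*i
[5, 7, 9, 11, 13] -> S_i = 5 + 2*i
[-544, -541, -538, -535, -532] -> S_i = -544 + 3*i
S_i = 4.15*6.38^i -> [4.15, 26.48, 168.92, 1077.73, 6875.92]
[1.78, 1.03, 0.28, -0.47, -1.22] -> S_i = 1.78 + -0.75*i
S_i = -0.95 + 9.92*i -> [-0.95, 8.97, 18.89, 28.81, 38.73]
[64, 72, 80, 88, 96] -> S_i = 64 + 8*i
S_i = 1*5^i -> [1, 5, 25, 125, 625]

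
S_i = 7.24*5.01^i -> [7.24, 36.27, 181.72, 910.44, 4561.31]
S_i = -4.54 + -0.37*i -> [-4.54, -4.91, -5.28, -5.65, -6.02]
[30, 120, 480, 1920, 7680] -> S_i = 30*4^i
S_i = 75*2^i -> [75, 150, 300, 600, 1200]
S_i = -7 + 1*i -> [-7, -6, -5, -4, -3]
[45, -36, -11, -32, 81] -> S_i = Random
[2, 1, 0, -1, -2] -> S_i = 2 + -1*i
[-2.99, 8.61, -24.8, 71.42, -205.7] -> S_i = -2.99*(-2.88)^i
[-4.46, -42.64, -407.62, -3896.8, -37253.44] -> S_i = -4.46*9.56^i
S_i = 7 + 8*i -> [7, 15, 23, 31, 39]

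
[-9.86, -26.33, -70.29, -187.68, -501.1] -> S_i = -9.86*2.67^i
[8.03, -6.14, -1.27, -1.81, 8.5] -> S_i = Random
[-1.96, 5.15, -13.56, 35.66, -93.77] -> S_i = -1.96*(-2.63)^i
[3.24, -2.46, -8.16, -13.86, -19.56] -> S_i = 3.24 + -5.70*i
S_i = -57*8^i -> [-57, -456, -3648, -29184, -233472]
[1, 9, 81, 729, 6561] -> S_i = 1*9^i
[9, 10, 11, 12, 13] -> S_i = 9 + 1*i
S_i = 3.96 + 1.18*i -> [3.96, 5.14, 6.32, 7.5, 8.68]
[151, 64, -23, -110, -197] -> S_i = 151 + -87*i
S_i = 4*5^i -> [4, 20, 100, 500, 2500]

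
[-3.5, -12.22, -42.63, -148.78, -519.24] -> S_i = -3.50*3.49^i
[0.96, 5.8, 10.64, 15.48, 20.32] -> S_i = 0.96 + 4.84*i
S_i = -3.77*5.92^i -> [-3.77, -22.32, -132.12, -782.18, -4630.5]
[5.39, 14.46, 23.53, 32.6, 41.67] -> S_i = 5.39 + 9.07*i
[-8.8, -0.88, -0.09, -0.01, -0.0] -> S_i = -8.80*0.10^i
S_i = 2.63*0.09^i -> [2.63, 0.24, 0.02, 0.0, 0.0]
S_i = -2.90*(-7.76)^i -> [-2.9, 22.5, -174.63, 1355.14, -10515.86]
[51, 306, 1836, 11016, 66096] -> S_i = 51*6^i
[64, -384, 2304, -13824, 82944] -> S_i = 64*-6^i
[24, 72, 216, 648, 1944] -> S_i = 24*3^i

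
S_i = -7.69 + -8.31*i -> [-7.69, -16.0, -24.31, -32.62, -40.93]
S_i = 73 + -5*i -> [73, 68, 63, 58, 53]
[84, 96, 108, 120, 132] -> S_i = 84 + 12*i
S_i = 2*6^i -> [2, 12, 72, 432, 2592]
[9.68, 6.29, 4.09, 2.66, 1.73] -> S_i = 9.68*0.65^i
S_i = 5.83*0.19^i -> [5.83, 1.11, 0.21, 0.04, 0.01]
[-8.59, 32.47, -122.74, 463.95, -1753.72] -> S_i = -8.59*(-3.78)^i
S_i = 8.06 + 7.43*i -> [8.06, 15.49, 22.92, 30.35, 37.78]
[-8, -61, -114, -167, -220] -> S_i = -8 + -53*i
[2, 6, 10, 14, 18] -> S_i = 2 + 4*i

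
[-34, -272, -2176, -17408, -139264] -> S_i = -34*8^i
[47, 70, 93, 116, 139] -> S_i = 47 + 23*i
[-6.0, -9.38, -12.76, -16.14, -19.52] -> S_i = -6.00 + -3.38*i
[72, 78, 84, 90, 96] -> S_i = 72 + 6*i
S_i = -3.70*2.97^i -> [-3.7, -10.99, -32.64, -96.93, -287.89]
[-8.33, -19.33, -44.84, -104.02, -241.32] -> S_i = -8.33*2.32^i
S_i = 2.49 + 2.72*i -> [2.49, 5.21, 7.93, 10.65, 13.37]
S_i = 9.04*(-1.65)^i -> [9.04, -14.92, 24.61, -40.61, 67.0]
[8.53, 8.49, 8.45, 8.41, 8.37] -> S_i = 8.53 + -0.04*i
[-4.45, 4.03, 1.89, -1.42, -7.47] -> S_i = Random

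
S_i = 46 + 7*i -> [46, 53, 60, 67, 74]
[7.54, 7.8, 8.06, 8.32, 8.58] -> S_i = 7.54 + 0.26*i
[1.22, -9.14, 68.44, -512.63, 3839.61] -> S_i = 1.22*(-7.49)^i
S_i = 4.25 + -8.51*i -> [4.25, -4.26, -12.77, -21.28, -29.79]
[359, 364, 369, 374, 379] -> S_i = 359 + 5*i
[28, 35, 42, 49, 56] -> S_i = 28 + 7*i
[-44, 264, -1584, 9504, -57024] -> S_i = -44*-6^i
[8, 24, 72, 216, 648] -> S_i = 8*3^i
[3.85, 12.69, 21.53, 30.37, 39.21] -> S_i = 3.85 + 8.84*i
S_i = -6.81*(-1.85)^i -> [-6.81, 12.6, -23.31, 43.12, -79.77]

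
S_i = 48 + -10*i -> [48, 38, 28, 18, 8]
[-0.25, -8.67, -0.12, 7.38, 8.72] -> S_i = Random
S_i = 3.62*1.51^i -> [3.62, 5.47, 8.25, 12.46, 18.82]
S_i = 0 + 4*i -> [0, 4, 8, 12, 16]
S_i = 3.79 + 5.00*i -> [3.79, 8.79, 13.79, 18.79, 23.79]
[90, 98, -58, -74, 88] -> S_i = Random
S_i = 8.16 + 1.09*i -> [8.16, 9.25, 10.34, 11.43, 12.52]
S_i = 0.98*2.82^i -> [0.98, 2.76, 7.79, 21.98, 61.98]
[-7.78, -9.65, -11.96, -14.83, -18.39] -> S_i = -7.78*1.24^i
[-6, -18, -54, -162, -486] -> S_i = -6*3^i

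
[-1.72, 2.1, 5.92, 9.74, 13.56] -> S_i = -1.72 + 3.82*i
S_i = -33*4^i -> [-33, -132, -528, -2112, -8448]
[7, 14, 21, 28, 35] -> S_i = 7 + 7*i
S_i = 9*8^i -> [9, 72, 576, 4608, 36864]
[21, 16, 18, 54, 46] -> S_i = Random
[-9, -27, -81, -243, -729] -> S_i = -9*3^i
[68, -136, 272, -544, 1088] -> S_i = 68*-2^i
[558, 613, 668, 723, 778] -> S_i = 558 + 55*i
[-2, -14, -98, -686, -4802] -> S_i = -2*7^i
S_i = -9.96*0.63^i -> [-9.96, -6.27, -3.95, -2.49, -1.57]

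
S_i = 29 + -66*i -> [29, -37, -103, -169, -235]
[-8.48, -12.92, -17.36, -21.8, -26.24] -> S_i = -8.48 + -4.44*i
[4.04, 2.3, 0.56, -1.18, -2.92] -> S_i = 4.04 + -1.74*i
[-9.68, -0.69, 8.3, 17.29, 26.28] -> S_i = -9.68 + 8.99*i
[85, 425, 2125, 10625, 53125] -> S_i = 85*5^i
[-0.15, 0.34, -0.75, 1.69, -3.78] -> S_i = -0.15*(-2.24)^i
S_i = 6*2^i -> [6, 12, 24, 48, 96]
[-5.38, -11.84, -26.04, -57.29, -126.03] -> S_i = -5.38*2.20^i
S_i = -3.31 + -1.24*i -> [-3.31, -4.55, -5.79, -7.03, -8.27]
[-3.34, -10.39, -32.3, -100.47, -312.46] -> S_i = -3.34*3.11^i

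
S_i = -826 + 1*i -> [-826, -825, -824, -823, -822]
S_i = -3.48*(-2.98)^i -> [-3.48, 10.37, -30.9, 92.09, -274.44]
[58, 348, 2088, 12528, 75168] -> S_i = 58*6^i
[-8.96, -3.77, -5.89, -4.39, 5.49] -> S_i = Random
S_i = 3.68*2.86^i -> [3.68, 10.52, 30.1, 86.09, 246.21]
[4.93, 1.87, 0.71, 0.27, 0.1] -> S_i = 4.93*0.38^i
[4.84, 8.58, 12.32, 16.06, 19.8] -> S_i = 4.84 + 3.74*i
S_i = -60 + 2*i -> [-60, -58, -56, -54, -52]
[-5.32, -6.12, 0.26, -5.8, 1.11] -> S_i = Random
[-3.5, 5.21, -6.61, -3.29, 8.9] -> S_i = Random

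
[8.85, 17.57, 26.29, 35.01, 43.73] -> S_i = 8.85 + 8.72*i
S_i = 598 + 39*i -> [598, 637, 676, 715, 754]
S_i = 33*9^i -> [33, 297, 2673, 24057, 216513]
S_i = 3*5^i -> [3, 15, 75, 375, 1875]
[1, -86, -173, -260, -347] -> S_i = 1 + -87*i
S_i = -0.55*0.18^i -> [-0.55, -0.1, -0.02, -0.0, -0.0]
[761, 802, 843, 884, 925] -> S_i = 761 + 41*i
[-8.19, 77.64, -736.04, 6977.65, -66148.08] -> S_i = -8.19*(-9.48)^i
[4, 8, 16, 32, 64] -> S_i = 4*2^i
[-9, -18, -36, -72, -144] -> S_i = -9*2^i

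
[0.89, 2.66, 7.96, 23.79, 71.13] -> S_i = 0.89*2.99^i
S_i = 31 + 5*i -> [31, 36, 41, 46, 51]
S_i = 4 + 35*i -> [4, 39, 74, 109, 144]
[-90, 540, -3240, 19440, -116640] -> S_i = -90*-6^i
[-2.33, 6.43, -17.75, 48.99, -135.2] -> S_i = -2.33*(-2.76)^i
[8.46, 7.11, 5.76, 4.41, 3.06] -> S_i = 8.46 + -1.35*i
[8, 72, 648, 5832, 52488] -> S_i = 8*9^i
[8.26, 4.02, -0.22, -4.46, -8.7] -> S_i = 8.26 + -4.24*i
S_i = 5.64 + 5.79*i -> [5.64, 11.43, 17.22, 23.01, 28.8]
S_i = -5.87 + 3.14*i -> [-5.87, -2.73, 0.41, 3.55, 6.69]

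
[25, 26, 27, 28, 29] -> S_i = 25 + 1*i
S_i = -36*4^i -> [-36, -144, -576, -2304, -9216]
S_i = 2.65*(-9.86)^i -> [2.65, -26.13, 257.63, -2540.25, 25046.87]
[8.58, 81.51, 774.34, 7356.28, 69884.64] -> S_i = 8.58*9.50^i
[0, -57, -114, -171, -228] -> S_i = 0 + -57*i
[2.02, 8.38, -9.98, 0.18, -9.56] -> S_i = Random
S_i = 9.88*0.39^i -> [9.88, 3.85, 1.5, 0.59, 0.23]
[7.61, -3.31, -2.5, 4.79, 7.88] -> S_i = Random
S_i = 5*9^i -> [5, 45, 405, 3645, 32805]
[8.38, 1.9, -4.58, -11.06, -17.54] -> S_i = 8.38 + -6.48*i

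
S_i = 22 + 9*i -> [22, 31, 40, 49, 58]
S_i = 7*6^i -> [7, 42, 252, 1512, 9072]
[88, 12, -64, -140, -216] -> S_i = 88 + -76*i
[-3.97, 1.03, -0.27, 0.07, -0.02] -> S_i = -3.97*(-0.26)^i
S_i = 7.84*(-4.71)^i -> [7.84, -36.93, 173.92, -819.18, 3858.33]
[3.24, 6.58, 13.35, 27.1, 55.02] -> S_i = 3.24*2.03^i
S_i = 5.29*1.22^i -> [5.29, 6.45, 7.87, 9.61, 11.72]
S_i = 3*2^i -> [3, 6, 12, 24, 48]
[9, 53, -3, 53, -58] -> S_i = Random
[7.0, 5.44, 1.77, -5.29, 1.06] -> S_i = Random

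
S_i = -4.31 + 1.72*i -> [-4.31, -2.59, -0.87, 0.85, 2.57]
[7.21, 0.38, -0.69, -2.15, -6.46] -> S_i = Random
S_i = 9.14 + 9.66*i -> [9.14, 18.8, 28.46, 38.12, 47.78]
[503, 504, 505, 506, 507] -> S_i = 503 + 1*i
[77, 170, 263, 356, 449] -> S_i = 77 + 93*i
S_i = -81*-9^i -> [-81, 729, -6561, 59049, -531441]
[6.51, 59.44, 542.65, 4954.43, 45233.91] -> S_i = 6.51*9.13^i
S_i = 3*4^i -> [3, 12, 48, 192, 768]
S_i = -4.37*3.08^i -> [-4.37, -13.46, -41.46, -127.68, -393.26]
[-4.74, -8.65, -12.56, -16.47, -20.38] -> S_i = -4.74 + -3.91*i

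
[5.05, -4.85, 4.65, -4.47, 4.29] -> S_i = 5.05*(-0.96)^i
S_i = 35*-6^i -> [35, -210, 1260, -7560, 45360]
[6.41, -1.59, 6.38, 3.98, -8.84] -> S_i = Random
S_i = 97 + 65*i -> [97, 162, 227, 292, 357]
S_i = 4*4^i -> [4, 16, 64, 256, 1024]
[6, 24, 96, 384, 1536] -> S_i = 6*4^i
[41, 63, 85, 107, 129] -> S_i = 41 + 22*i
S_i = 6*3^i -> [6, 18, 54, 162, 486]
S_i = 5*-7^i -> [5, -35, 245, -1715, 12005]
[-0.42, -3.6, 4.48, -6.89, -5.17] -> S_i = Random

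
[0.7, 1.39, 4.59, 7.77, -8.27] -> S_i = Random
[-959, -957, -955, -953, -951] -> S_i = -959 + 2*i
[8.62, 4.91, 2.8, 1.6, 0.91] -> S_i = 8.62*0.57^i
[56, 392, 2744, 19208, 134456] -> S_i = 56*7^i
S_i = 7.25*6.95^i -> [7.25, 50.39, 350.19, 2433.84, 16915.2]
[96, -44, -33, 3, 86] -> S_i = Random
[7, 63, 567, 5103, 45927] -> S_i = 7*9^i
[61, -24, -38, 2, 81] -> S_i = Random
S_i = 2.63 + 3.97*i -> [2.63, 6.6, 10.57, 14.54, 18.51]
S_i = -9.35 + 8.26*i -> [-9.35, -1.09, 7.17, 15.43, 23.69]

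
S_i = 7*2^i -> [7, 14, 28, 56, 112]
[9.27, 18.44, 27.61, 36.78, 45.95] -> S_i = 9.27 + 9.17*i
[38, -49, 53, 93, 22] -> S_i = Random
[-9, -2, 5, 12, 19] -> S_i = -9 + 7*i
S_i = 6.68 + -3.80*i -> [6.68, 2.88, -0.92, -4.72, -8.52]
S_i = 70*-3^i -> [70, -210, 630, -1890, 5670]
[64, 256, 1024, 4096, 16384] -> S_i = 64*4^i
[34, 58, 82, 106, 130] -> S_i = 34 + 24*i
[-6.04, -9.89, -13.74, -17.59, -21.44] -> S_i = -6.04 + -3.85*i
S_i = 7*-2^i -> [7, -14, 28, -56, 112]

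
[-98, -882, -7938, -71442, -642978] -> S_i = -98*9^i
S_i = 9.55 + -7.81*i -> [9.55, 1.74, -6.07, -13.88, -21.69]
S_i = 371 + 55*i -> [371, 426, 481, 536, 591]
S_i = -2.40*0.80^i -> [-2.4, -1.92, -1.54, -1.23, -0.98]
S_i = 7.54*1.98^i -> [7.54, 14.93, 29.56, 58.53, 115.89]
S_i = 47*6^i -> [47, 282, 1692, 10152, 60912]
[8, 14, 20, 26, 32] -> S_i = 8 + 6*i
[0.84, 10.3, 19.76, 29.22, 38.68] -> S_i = 0.84 + 9.46*i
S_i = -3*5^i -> [-3, -15, -75, -375, -1875]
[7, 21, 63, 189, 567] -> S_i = 7*3^i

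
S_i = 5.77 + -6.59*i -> [5.77, -0.82, -7.41, -14.0, -20.59]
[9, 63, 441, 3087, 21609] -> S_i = 9*7^i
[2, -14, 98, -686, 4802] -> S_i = 2*-7^i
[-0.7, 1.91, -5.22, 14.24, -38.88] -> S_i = -0.70*(-2.73)^i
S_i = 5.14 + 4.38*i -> [5.14, 9.52, 13.9, 18.28, 22.66]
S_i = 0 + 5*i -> [0, 5, 10, 15, 20]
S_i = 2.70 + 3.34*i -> [2.7, 6.04, 9.38, 12.72, 16.06]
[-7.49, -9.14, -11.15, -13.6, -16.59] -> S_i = -7.49*1.22^i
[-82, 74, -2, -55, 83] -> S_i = Random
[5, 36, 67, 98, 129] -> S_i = 5 + 31*i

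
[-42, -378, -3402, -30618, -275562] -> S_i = -42*9^i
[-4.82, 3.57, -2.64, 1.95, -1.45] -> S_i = -4.82*(-0.74)^i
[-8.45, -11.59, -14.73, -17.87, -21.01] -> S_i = -8.45 + -3.14*i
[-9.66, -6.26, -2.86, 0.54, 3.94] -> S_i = -9.66 + 3.40*i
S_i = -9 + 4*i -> [-9, -5, -1, 3, 7]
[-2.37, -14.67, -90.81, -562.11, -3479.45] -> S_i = -2.37*6.19^i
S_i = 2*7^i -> [2, 14, 98, 686, 4802]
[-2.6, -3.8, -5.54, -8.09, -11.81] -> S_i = -2.60*1.46^i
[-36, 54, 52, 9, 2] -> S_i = Random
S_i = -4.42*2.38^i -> [-4.42, -10.52, -25.04, -59.59, -141.82]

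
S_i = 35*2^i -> [35, 70, 140, 280, 560]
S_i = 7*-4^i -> [7, -28, 112, -448, 1792]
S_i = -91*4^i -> [-91, -364, -1456, -5824, -23296]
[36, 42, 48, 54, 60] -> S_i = 36 + 6*i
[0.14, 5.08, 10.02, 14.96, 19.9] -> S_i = 0.14 + 4.94*i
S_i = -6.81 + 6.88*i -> [-6.81, 0.07, 6.95, 13.83, 20.71]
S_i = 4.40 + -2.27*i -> [4.4, 2.13, -0.14, -2.41, -4.68]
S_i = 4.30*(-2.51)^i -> [4.3, -10.79, 27.09, -68.0, 170.67]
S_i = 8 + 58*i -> [8, 66, 124, 182, 240]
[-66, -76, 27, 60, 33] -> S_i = Random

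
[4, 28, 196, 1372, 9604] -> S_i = 4*7^i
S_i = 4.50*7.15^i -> [4.5, 32.18, 230.05, 1644.87, 11760.8]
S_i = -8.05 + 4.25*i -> [-8.05, -3.8, 0.45, 4.7, 8.95]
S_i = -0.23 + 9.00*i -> [-0.23, 8.77, 17.77, 26.77, 35.77]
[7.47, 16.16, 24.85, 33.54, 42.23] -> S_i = 7.47 + 8.69*i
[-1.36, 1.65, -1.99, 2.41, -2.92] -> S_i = -1.36*(-1.21)^i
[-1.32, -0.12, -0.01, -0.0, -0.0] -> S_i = -1.32*0.09^i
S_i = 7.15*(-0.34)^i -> [7.15, -2.43, 0.83, -0.28, 0.1]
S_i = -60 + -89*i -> [-60, -149, -238, -327, -416]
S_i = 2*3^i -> [2, 6, 18, 54, 162]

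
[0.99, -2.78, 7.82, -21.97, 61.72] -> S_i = 0.99*(-2.81)^i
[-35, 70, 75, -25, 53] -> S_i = Random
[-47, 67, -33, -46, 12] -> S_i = Random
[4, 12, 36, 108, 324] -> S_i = 4*3^i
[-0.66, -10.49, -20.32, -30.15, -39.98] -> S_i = -0.66 + -9.83*i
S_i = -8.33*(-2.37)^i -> [-8.33, 19.74, -46.79, 110.89, -262.81]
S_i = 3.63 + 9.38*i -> [3.63, 13.01, 22.39, 31.77, 41.15]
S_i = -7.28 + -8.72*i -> [-7.28, -16.0, -24.72, -33.44, -42.16]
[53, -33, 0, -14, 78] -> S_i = Random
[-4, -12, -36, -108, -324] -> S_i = -4*3^i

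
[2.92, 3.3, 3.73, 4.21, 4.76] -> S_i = 2.92*1.13^i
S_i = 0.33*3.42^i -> [0.33, 1.13, 3.86, 13.2, 45.15]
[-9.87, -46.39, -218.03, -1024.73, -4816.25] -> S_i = -9.87*4.70^i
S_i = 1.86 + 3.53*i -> [1.86, 5.39, 8.92, 12.45, 15.98]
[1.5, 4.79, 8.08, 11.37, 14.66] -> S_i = 1.50 + 3.29*i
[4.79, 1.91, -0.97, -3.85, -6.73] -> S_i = 4.79 + -2.88*i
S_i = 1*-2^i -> [1, -2, 4, -8, 16]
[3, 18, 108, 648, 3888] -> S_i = 3*6^i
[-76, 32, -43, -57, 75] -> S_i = Random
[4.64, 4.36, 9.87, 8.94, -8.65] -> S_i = Random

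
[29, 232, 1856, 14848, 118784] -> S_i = 29*8^i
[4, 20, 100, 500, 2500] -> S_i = 4*5^i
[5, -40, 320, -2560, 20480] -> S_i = 5*-8^i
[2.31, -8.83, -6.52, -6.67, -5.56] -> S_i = Random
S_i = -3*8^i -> [-3, -24, -192, -1536, -12288]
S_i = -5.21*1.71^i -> [-5.21, -8.91, -15.23, -26.05, -44.55]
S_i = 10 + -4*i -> [10, 6, 2, -2, -6]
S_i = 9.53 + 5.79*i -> [9.53, 15.32, 21.11, 26.9, 32.69]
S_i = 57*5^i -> [57, 285, 1425, 7125, 35625]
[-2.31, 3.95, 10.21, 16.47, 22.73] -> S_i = -2.31 + 6.26*i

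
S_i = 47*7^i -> [47, 329, 2303, 16121, 112847]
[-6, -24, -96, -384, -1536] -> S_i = -6*4^i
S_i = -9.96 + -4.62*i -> [-9.96, -14.58, -19.2, -23.82, -28.44]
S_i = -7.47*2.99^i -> [-7.47, -22.34, -66.78, -199.68, -597.04]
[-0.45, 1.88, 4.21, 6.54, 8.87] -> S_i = -0.45 + 2.33*i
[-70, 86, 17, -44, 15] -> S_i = Random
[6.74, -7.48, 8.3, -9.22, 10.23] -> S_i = 6.74*(-1.11)^i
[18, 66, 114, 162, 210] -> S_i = 18 + 48*i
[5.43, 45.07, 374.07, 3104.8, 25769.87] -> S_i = 5.43*8.30^i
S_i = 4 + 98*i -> [4, 102, 200, 298, 396]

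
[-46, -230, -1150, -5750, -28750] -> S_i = -46*5^i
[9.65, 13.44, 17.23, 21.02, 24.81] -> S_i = 9.65 + 3.79*i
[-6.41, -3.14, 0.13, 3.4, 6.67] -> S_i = -6.41 + 3.27*i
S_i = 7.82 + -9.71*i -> [7.82, -1.89, -11.6, -21.31, -31.02]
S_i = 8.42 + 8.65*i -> [8.42, 17.07, 25.72, 34.37, 43.02]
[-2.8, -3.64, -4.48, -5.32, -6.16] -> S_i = -2.80 + -0.84*i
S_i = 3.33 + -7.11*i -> [3.33, -3.78, -10.89, -18.0, -25.11]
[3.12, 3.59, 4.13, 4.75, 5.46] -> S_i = 3.12*1.15^i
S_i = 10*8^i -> [10, 80, 640, 5120, 40960]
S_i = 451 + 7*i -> [451, 458, 465, 472, 479]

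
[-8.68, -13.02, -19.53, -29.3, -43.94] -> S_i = -8.68*1.50^i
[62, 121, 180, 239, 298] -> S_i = 62 + 59*i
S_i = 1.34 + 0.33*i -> [1.34, 1.67, 2.0, 2.33, 2.66]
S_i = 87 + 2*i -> [87, 89, 91, 93, 95]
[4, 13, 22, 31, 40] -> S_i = 4 + 9*i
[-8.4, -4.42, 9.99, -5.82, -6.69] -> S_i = Random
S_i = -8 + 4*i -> [-8, -4, 0, 4, 8]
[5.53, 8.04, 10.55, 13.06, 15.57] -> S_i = 5.53 + 2.51*i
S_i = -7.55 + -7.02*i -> [-7.55, -14.57, -21.59, -28.61, -35.63]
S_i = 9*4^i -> [9, 36, 144, 576, 2304]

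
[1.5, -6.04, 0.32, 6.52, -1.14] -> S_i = Random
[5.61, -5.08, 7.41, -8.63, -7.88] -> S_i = Random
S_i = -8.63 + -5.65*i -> [-8.63, -14.28, -19.93, -25.58, -31.23]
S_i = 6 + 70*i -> [6, 76, 146, 216, 286]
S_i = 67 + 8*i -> [67, 75, 83, 91, 99]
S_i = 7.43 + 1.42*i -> [7.43, 8.85, 10.27, 11.69, 13.11]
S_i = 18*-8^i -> [18, -144, 1152, -9216, 73728]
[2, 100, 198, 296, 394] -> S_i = 2 + 98*i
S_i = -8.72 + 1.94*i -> [-8.72, -6.78, -4.84, -2.9, -0.96]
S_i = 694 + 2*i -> [694, 696, 698, 700, 702]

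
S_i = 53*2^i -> [53, 106, 212, 424, 848]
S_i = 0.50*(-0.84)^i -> [0.5, -0.42, 0.35, -0.3, 0.25]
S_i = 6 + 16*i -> [6, 22, 38, 54, 70]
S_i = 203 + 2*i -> [203, 205, 207, 209, 211]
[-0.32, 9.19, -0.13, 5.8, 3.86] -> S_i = Random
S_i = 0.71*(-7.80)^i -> [0.71, -5.54, 43.2, -336.93, 2628.07]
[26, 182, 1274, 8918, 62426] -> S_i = 26*7^i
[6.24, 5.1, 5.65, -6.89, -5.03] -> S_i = Random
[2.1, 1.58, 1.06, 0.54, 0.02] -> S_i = 2.10 + -0.52*i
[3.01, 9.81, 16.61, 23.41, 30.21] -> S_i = 3.01 + 6.80*i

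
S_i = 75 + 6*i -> [75, 81, 87, 93, 99]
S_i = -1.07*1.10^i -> [-1.07, -1.18, -1.29, -1.42, -1.57]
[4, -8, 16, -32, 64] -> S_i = 4*-2^i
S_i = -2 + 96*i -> [-2, 94, 190, 286, 382]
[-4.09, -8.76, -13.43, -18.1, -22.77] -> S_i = -4.09 + -4.67*i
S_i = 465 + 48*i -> [465, 513, 561, 609, 657]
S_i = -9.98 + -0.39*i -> [-9.98, -10.37, -10.76, -11.15, -11.54]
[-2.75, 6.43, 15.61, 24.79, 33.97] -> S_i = -2.75 + 9.18*i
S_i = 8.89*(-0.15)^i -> [8.89, -1.33, 0.2, -0.03, 0.0]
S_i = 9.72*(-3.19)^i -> [9.72, -31.01, 98.91, -315.53, 1006.54]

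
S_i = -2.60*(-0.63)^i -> [-2.6, 1.64, -1.03, 0.65, -0.41]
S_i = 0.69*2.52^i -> [0.69, 1.74, 4.38, 11.04, 27.83]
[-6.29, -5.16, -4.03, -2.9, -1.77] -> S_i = -6.29 + 1.13*i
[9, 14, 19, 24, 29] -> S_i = 9 + 5*i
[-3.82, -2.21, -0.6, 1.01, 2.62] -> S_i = -3.82 + 1.61*i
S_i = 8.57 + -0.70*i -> [8.57, 7.87, 7.17, 6.47, 5.77]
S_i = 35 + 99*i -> [35, 134, 233, 332, 431]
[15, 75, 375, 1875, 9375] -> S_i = 15*5^i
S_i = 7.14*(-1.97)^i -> [7.14, -14.07, 27.71, -54.59, 107.54]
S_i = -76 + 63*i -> [-76, -13, 50, 113, 176]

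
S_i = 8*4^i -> [8, 32, 128, 512, 2048]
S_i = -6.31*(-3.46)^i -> [-6.31, 21.83, -75.54, 261.37, -904.34]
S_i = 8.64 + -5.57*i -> [8.64, 3.07, -2.5, -8.07, -13.64]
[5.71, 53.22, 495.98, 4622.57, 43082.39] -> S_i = 5.71*9.32^i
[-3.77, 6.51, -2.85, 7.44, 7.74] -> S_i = Random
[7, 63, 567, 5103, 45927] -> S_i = 7*9^i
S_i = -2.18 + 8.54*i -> [-2.18, 6.36, 14.9, 23.44, 31.98]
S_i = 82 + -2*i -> [82, 80, 78, 76, 74]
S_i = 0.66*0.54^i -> [0.66, 0.36, 0.19, 0.1, 0.06]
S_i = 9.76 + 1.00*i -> [9.76, 10.76, 11.76, 12.76, 13.76]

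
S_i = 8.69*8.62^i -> [8.69, 74.91, 645.71, 5565.98, 47978.74]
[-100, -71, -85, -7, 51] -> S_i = Random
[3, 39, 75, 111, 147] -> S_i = 3 + 36*i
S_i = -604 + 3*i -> [-604, -601, -598, -595, -592]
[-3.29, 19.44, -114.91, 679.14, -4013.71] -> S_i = -3.29*(-5.91)^i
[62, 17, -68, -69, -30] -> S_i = Random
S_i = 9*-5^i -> [9, -45, 225, -1125, 5625]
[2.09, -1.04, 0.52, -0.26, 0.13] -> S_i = 2.09*(-0.50)^i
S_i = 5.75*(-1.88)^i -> [5.75, -10.81, 20.32, -38.21, 71.83]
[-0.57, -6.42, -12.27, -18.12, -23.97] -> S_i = -0.57 + -5.85*i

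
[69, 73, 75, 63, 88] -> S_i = Random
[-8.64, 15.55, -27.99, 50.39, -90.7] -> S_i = -8.64*(-1.80)^i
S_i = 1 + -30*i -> [1, -29, -59, -89, -119]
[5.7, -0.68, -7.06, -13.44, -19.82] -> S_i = 5.70 + -6.38*i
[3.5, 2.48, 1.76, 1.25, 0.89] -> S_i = 3.50*0.71^i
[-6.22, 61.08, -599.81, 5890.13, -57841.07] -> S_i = -6.22*(-9.82)^i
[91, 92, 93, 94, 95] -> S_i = 91 + 1*i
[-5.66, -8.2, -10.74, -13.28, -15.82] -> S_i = -5.66 + -2.54*i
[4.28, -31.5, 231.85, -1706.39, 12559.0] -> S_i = 4.28*(-7.36)^i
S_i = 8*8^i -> [8, 64, 512, 4096, 32768]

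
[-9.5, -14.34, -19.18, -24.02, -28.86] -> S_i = -9.50 + -4.84*i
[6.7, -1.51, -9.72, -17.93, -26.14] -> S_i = 6.70 + -8.21*i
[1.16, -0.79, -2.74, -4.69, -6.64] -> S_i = 1.16 + -1.95*i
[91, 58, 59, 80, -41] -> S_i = Random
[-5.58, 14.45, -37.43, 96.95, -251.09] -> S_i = -5.58*(-2.59)^i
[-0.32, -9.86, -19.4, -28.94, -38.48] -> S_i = -0.32 + -9.54*i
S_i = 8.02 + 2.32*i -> [8.02, 10.34, 12.66, 14.98, 17.3]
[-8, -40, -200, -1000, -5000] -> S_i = -8*5^i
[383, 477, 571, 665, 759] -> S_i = 383 + 94*i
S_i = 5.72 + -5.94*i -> [5.72, -0.22, -6.16, -12.1, -18.04]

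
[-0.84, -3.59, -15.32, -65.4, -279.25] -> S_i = -0.84*4.27^i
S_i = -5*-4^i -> [-5, 20, -80, 320, -1280]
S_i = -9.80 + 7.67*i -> [-9.8, -2.13, 5.54, 13.21, 20.88]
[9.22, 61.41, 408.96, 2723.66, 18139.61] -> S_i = 9.22*6.66^i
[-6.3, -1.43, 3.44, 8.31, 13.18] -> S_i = -6.30 + 4.87*i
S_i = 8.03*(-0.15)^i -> [8.03, -1.2, 0.18, -0.03, 0.0]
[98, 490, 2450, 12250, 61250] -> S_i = 98*5^i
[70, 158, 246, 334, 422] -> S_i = 70 + 88*i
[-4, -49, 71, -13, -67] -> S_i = Random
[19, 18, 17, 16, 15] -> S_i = 19 + -1*i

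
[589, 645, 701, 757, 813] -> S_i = 589 + 56*i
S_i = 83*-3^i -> [83, -249, 747, -2241, 6723]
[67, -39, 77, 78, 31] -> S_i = Random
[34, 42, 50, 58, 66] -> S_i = 34 + 8*i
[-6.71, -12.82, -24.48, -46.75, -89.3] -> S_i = -6.71*1.91^i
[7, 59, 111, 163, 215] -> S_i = 7 + 52*i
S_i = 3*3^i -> [3, 9, 27, 81, 243]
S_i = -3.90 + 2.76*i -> [-3.9, -1.14, 1.62, 4.38, 7.14]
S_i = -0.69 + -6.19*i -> [-0.69, -6.88, -13.07, -19.26, -25.45]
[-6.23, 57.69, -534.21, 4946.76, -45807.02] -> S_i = -6.23*(-9.26)^i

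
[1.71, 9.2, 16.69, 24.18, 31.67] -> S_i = 1.71 + 7.49*i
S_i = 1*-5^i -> [1, -5, 25, -125, 625]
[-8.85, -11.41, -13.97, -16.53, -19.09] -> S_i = -8.85 + -2.56*i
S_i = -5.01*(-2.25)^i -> [-5.01, 11.27, -25.36, 57.07, -128.4]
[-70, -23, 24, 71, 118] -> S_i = -70 + 47*i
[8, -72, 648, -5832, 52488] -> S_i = 8*-9^i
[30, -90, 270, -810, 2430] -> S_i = 30*-3^i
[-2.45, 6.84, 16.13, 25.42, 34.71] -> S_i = -2.45 + 9.29*i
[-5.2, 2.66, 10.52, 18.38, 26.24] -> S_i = -5.20 + 7.86*i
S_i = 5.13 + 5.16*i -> [5.13, 10.29, 15.45, 20.61, 25.77]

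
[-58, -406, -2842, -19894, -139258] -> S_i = -58*7^i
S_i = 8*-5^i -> [8, -40, 200, -1000, 5000]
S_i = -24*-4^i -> [-24, 96, -384, 1536, -6144]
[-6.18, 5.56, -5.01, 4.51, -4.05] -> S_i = -6.18*(-0.90)^i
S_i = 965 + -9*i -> [965, 956, 947, 938, 929]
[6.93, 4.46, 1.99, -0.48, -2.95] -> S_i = 6.93 + -2.47*i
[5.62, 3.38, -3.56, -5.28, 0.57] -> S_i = Random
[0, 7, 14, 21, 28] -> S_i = 0 + 7*i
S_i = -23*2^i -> [-23, -46, -92, -184, -368]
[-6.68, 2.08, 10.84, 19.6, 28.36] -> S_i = -6.68 + 8.76*i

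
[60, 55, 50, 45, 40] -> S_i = 60 + -5*i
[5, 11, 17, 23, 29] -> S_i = 5 + 6*i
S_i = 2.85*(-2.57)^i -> [2.85, -7.32, 18.82, -48.38, 124.33]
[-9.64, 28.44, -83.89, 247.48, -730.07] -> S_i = -9.64*(-2.95)^i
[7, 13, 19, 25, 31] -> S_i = 7 + 6*i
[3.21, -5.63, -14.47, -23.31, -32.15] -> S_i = 3.21 + -8.84*i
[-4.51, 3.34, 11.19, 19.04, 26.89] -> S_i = -4.51 + 7.85*i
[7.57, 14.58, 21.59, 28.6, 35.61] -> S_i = 7.57 + 7.01*i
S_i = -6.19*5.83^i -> [-6.19, -36.09, -210.39, -1226.58, -7150.97]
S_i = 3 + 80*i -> [3, 83, 163, 243, 323]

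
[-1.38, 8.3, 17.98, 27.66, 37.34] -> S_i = -1.38 + 9.68*i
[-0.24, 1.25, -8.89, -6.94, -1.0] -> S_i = Random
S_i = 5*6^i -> [5, 30, 180, 1080, 6480]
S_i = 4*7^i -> [4, 28, 196, 1372, 9604]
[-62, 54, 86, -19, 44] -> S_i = Random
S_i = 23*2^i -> [23, 46, 92, 184, 368]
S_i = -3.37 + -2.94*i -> [-3.37, -6.31, -9.25, -12.19, -15.13]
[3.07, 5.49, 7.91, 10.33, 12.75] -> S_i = 3.07 + 2.42*i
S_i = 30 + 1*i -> [30, 31, 32, 33, 34]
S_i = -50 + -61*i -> [-50, -111, -172, -233, -294]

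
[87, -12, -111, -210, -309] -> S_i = 87 + -99*i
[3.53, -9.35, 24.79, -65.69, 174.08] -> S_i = 3.53*(-2.65)^i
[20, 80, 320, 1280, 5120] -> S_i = 20*4^i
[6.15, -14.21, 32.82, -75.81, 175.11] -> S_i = 6.15*(-2.31)^i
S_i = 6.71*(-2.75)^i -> [6.71, -18.45, 50.74, -139.55, 383.75]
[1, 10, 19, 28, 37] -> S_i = 1 + 9*i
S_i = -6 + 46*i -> [-6, 40, 86, 132, 178]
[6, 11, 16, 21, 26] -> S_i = 6 + 5*i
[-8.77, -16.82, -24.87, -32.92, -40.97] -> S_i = -8.77 + -8.05*i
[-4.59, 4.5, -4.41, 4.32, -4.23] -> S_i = -4.59*(-0.98)^i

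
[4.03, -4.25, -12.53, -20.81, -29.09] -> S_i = 4.03 + -8.28*i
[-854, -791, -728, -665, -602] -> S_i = -854 + 63*i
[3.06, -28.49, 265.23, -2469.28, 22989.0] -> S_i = 3.06*(-9.31)^i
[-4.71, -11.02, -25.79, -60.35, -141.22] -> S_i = -4.71*2.34^i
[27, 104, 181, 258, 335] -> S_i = 27 + 77*i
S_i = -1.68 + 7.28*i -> [-1.68, 5.6, 12.88, 20.16, 27.44]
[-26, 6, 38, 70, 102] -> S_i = -26 + 32*i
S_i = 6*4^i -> [6, 24, 96, 384, 1536]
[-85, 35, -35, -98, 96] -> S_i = Random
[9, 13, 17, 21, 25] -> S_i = 9 + 4*i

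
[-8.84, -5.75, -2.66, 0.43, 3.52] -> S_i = -8.84 + 3.09*i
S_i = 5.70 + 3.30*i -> [5.7, 9.0, 12.3, 15.6, 18.9]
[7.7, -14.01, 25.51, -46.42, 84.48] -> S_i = 7.70*(-1.82)^i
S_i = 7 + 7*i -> [7, 14, 21, 28, 35]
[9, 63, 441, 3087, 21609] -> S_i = 9*7^i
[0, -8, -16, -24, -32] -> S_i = 0 + -8*i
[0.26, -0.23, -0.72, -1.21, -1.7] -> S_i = 0.26 + -0.49*i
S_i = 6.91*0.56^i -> [6.91, 3.87, 2.17, 1.21, 0.68]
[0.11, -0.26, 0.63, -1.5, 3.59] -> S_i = 0.11*(-2.39)^i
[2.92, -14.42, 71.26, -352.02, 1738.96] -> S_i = 2.92*(-4.94)^i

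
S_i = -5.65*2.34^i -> [-5.65, -13.22, -30.94, -72.39, -169.4]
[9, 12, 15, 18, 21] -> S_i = 9 + 3*i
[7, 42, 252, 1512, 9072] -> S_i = 7*6^i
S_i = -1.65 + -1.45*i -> [-1.65, -3.1, -4.55, -6.0, -7.45]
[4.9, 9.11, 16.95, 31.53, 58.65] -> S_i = 4.90*1.86^i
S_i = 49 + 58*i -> [49, 107, 165, 223, 281]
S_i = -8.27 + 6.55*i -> [-8.27, -1.72, 4.83, 11.38, 17.93]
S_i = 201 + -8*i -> [201, 193, 185, 177, 169]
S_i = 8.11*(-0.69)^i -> [8.11, -5.6, 3.86, -2.66, 1.84]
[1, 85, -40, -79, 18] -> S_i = Random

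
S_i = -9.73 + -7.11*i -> [-9.73, -16.84, -23.95, -31.06, -38.17]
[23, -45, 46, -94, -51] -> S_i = Random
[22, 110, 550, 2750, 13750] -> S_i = 22*5^i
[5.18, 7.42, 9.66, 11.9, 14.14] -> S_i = 5.18 + 2.24*i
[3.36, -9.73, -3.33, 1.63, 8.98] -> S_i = Random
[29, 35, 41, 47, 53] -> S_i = 29 + 6*i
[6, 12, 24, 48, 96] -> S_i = 6*2^i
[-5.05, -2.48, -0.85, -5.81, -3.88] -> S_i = Random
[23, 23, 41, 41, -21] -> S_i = Random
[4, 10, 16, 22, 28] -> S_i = 4 + 6*i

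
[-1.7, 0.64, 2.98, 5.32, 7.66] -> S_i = -1.70 + 2.34*i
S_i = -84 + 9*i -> [-84, -75, -66, -57, -48]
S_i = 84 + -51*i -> [84, 33, -18, -69, -120]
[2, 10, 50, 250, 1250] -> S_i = 2*5^i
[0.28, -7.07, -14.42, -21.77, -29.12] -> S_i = 0.28 + -7.35*i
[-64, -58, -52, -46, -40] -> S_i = -64 + 6*i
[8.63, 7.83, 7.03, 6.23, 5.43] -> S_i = 8.63 + -0.80*i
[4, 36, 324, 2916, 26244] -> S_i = 4*9^i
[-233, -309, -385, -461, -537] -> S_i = -233 + -76*i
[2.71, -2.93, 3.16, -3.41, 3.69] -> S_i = 2.71*(-1.08)^i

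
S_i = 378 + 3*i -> [378, 381, 384, 387, 390]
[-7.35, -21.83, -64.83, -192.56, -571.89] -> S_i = -7.35*2.97^i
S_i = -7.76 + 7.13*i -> [-7.76, -0.63, 6.5, 13.63, 20.76]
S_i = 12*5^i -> [12, 60, 300, 1500, 7500]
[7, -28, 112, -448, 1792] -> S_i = 7*-4^i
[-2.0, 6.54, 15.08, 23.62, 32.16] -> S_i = -2.00 + 8.54*i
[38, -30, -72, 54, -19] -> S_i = Random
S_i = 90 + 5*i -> [90, 95, 100, 105, 110]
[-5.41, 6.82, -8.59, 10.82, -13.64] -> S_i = -5.41*(-1.26)^i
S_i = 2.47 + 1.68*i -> [2.47, 4.15, 5.83, 7.51, 9.19]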